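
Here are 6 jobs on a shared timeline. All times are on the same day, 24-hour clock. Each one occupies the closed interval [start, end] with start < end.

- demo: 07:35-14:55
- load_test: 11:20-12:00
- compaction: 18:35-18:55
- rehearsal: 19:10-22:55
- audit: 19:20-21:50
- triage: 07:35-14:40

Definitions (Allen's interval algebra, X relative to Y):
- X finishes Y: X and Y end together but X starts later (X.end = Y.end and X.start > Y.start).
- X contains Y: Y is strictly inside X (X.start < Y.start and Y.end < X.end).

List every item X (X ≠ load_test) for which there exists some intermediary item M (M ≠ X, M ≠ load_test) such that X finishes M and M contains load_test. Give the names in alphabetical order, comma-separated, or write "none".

Target load_test = [11:20, 12:00].
Intermediaries M with M contains load_test: demo, triage.
Via demo — items with X finishes demo: none.
Via triage — items with X finishes triage: none.
Union: none.

none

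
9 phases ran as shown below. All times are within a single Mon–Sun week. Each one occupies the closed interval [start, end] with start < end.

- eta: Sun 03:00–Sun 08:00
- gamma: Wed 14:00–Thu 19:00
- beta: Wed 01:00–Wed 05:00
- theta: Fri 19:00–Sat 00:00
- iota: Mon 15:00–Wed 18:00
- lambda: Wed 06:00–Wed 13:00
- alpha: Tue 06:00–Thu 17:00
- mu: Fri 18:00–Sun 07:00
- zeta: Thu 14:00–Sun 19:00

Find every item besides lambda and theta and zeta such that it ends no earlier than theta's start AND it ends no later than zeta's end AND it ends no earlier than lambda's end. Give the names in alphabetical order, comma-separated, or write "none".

Conditions: its end is no earlier than theta's start (X.end >= Fri 19:00) AND its end is no later than zeta's end (X.end <= Sun 19:00) AND its end is no earlier than lambda's end (X.end >= Wed 13:00).
alpha: end Thu 17:00 >= Fri 19:00? ✗; end Thu 17:00 <= Sun 19:00? ✓; end Thu 17:00 >= Wed 13:00? ✓ → no.
beta: end Wed 05:00 >= Fri 19:00? ✗; end Wed 05:00 <= Sun 19:00? ✓; end Wed 05:00 >= Wed 13:00? ✗ → no.
eta: end Sun 08:00 >= Fri 19:00? ✓; end Sun 08:00 <= Sun 19:00? ✓; end Sun 08:00 >= Wed 13:00? ✓ → yes.
gamma: end Thu 19:00 >= Fri 19:00? ✗; end Thu 19:00 <= Sun 19:00? ✓; end Thu 19:00 >= Wed 13:00? ✓ → no.
iota: end Wed 18:00 >= Fri 19:00? ✗; end Wed 18:00 <= Sun 19:00? ✓; end Wed 18:00 >= Wed 13:00? ✓ → no.
mu: end Sun 07:00 >= Fri 19:00? ✓; end Sun 07:00 <= Sun 19:00? ✓; end Sun 07:00 >= Wed 13:00? ✓ → yes.
Result: eta, mu.

eta, mu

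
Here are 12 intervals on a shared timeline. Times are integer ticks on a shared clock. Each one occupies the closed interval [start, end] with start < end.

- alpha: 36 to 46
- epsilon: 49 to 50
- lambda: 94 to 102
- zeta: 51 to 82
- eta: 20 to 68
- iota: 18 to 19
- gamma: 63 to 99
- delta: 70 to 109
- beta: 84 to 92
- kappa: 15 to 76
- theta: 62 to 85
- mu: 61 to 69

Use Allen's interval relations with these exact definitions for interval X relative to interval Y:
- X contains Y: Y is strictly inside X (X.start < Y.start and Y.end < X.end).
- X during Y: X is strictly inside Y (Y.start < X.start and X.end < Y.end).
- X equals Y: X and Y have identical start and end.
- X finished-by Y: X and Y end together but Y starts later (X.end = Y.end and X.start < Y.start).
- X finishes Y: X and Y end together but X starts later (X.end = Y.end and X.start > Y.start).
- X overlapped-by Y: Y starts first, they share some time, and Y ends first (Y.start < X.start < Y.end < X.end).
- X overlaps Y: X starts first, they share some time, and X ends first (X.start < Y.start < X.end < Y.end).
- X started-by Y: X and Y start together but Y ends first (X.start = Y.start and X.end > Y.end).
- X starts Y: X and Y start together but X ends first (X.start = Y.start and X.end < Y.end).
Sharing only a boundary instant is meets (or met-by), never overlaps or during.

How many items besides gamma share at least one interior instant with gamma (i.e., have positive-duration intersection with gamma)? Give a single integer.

Target gamma = [63, 99].
alpha [36, 46] → before → no.
beta [84, 92] → during → counts.
delta [70, 109] → overlapped-by → counts.
epsilon [49, 50] → before → no.
eta [20, 68] → overlaps → counts.
iota [18, 19] → before → no.
kappa [15, 76] → overlaps → counts.
lambda [94, 102] → overlapped-by → counts.
mu [61, 69] → overlaps → counts.
theta [62, 85] → overlaps → counts.
zeta [51, 82] → overlaps → counts.
Total: 8.

8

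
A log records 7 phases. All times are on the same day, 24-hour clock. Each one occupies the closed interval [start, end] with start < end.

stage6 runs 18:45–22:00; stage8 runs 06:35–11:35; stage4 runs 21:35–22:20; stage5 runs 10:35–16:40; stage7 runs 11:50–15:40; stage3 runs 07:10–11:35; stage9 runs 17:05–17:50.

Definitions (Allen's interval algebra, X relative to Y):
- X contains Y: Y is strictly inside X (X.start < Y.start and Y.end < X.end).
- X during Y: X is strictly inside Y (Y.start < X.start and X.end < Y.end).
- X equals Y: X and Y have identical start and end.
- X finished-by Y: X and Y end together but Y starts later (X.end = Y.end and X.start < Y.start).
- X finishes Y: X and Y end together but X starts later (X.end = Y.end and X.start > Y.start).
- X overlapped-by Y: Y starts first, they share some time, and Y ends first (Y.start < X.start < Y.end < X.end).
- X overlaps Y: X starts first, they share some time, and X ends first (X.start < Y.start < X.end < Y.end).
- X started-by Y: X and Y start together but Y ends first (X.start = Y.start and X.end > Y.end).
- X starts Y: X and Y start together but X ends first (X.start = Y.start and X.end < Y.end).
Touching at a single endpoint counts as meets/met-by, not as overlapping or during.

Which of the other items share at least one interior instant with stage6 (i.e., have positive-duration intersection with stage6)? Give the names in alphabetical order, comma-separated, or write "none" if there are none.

Target stage6 = [18:45, 22:00].
stage3 [07:10, 11:35] → before → no.
stage4 [21:35, 22:20] → overlapped-by → yes.
stage5 [10:35, 16:40] → before → no.
stage7 [11:50, 15:40] → before → no.
stage8 [06:35, 11:35] → before → no.
stage9 [17:05, 17:50] → before → no.
Result: stage4.

stage4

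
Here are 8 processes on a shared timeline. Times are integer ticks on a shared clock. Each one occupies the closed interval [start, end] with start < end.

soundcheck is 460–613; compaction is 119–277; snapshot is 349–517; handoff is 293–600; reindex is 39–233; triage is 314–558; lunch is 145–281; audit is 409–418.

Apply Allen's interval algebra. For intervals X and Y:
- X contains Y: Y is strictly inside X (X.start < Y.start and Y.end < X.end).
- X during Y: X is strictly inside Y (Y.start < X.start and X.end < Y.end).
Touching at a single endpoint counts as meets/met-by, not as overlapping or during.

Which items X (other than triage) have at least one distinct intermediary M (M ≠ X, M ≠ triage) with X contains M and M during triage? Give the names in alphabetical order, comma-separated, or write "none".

handoff, snapshot

Target triage = [314, 558].
Intermediaries M with M during triage: audit, snapshot.
Via audit — items with X contains audit: handoff, snapshot.
Via snapshot — items with X contains snapshot: handoff.
Union: handoff, snapshot.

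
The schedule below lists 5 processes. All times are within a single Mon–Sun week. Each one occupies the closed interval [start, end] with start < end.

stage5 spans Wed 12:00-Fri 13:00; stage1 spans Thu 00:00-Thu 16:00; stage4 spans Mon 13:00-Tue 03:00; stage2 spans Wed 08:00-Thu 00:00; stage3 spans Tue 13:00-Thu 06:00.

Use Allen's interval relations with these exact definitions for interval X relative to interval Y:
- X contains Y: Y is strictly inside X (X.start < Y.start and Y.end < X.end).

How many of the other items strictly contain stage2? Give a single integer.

Target stage2 = [Wed 08:00, Thu 00:00].
stage1 [Thu 00:00, Thu 16:00] → met-by → no.
stage3 [Tue 13:00, Thu 06:00] → contains → counts.
stage4 [Mon 13:00, Tue 03:00] → before → no.
stage5 [Wed 12:00, Fri 13:00] → overlapped-by → no.
Total: 1.

1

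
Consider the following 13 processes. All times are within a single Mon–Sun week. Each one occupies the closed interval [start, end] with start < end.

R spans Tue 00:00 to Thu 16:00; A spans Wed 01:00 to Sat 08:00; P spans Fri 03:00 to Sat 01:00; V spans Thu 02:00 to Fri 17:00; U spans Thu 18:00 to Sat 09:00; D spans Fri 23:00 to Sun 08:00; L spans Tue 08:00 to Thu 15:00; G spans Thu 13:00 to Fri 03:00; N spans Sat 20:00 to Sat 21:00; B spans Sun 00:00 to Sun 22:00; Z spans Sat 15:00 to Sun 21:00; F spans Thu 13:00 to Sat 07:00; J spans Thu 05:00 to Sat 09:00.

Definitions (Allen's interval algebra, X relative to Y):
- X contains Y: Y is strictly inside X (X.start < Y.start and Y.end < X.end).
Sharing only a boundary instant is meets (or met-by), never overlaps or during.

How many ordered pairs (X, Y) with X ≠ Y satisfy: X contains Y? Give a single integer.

13

Checking all 156 ordered pairs for relation 'contains'; matching pairs in alphabetical order:
(A, F): A contains F ✓
(A, G): A contains G ✓
(A, P): A contains P ✓
(A, V): A contains V ✓
(D, N): D contains N ✓
(F, P): F contains P ✓
(J, F): J contains F ✓
(J, G): J contains G ✓
(J, P): J contains P ✓
(R, L): R contains L ✓
(U, P): U contains P ✓
(V, G): V contains G ✓
(Z, N): Z contains N ✓
Count: 13.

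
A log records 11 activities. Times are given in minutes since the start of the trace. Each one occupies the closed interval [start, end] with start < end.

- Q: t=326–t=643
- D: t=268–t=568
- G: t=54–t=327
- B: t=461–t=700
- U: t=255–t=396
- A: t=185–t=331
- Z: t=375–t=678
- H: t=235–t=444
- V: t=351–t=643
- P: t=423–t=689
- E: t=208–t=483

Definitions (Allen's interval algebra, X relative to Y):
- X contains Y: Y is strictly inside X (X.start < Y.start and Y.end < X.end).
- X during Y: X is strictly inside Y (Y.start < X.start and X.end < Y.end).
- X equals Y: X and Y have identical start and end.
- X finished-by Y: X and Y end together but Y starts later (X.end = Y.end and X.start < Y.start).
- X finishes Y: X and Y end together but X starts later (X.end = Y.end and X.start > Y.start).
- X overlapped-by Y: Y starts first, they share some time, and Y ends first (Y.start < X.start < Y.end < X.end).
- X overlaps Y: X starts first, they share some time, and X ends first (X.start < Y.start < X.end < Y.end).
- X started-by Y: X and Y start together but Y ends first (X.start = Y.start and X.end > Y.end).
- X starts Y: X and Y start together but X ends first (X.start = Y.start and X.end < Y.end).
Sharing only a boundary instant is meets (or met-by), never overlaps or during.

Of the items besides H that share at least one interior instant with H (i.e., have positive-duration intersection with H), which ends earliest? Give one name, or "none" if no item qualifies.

Target H = [t=235, t=444].
A [t=185, t=331] → overlaps → candidate.
B [t=461, t=700] → after → excluded.
D [t=268, t=568] → overlapped-by → candidate.
E [t=208, t=483] → contains → candidate.
G [t=54, t=327] → overlaps → candidate.
P [t=423, t=689] → overlapped-by → candidate.
Q [t=326, t=643] → overlapped-by → candidate.
U [t=255, t=396] → during → candidate.
V [t=351, t=643] → overlapped-by → candidate.
Z [t=375, t=678] → overlapped-by → candidate.
Among candidates, earliest end is t=327 → G.

G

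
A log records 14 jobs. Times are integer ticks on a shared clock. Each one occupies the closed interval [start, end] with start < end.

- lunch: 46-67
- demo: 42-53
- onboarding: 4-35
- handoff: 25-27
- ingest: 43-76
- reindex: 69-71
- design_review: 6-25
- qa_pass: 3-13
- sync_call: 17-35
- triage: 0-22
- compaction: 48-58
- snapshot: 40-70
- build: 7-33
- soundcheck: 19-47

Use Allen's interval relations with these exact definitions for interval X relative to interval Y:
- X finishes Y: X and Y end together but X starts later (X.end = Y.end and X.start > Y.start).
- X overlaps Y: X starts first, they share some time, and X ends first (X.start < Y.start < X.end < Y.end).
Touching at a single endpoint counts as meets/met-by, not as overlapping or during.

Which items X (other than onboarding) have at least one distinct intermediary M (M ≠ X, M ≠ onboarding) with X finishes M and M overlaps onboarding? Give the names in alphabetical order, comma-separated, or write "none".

Target onboarding = [4, 35].
Intermediaries M with M overlaps onboarding: qa_pass, triage.
Via qa_pass — items with X finishes qa_pass: none.
Via triage — items with X finishes triage: none.
Union: none.

none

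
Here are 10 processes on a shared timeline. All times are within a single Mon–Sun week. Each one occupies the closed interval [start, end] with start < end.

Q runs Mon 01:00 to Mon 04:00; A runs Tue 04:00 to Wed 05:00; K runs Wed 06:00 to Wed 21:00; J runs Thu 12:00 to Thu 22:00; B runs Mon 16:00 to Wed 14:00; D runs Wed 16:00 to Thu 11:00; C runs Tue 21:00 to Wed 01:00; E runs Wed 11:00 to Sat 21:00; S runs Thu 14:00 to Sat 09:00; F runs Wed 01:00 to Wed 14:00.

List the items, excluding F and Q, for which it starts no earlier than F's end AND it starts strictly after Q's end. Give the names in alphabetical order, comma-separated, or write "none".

Conditions: its start is no earlier than F's end (X.start >= Wed 14:00) AND its start is strictly after Q's end (X.start > Mon 04:00).
A: start Tue 04:00 >= Wed 14:00? ✗; start Tue 04:00 > Mon 04:00? ✓ → no.
B: start Mon 16:00 >= Wed 14:00? ✗; start Mon 16:00 > Mon 04:00? ✓ → no.
C: start Tue 21:00 >= Wed 14:00? ✗; start Tue 21:00 > Mon 04:00? ✓ → no.
D: start Wed 16:00 >= Wed 14:00? ✓; start Wed 16:00 > Mon 04:00? ✓ → yes.
E: start Wed 11:00 >= Wed 14:00? ✗; start Wed 11:00 > Mon 04:00? ✓ → no.
J: start Thu 12:00 >= Wed 14:00? ✓; start Thu 12:00 > Mon 04:00? ✓ → yes.
K: start Wed 06:00 >= Wed 14:00? ✗; start Wed 06:00 > Mon 04:00? ✓ → no.
S: start Thu 14:00 >= Wed 14:00? ✓; start Thu 14:00 > Mon 04:00? ✓ → yes.
Result: D, J, S.

D, J, S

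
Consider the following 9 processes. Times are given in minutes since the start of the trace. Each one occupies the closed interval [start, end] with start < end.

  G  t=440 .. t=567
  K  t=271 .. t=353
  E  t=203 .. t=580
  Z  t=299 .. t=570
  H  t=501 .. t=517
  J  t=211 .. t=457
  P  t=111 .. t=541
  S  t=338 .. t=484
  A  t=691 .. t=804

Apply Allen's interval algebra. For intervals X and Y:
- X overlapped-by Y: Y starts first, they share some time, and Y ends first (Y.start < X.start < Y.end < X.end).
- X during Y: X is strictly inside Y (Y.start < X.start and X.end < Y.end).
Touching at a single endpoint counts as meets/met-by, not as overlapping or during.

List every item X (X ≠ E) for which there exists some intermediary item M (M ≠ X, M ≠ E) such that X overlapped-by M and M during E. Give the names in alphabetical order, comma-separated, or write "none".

G, S, Z

Target E = [t=203, t=580].
Intermediaries M with M during E: G, H, J, K, S, Z.
Via G — items with X overlapped-by G: none.
Via H — items with X overlapped-by H: none.
Via J — items with X overlapped-by J: G, S, Z.
Via K — items with X overlapped-by K: S, Z.
Via S — items with X overlapped-by S: G.
Via Z — items with X overlapped-by Z: none.
Union: G, S, Z.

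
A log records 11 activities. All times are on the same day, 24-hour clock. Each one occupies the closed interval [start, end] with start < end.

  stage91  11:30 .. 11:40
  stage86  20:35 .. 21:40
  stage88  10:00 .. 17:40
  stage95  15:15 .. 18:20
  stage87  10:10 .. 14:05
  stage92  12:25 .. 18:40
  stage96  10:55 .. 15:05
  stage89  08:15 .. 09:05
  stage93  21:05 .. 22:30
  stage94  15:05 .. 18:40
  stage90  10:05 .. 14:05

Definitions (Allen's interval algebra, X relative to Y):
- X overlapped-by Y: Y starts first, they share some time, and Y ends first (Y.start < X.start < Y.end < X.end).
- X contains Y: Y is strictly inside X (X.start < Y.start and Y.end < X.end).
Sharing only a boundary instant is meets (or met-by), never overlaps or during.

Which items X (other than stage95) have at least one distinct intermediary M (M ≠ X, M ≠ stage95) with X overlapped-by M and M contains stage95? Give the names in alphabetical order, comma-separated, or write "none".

none

Target stage95 = [15:15, 18:20].
Intermediaries M with M contains stage95: stage92, stage94.
Via stage92 — items with X overlapped-by stage92: none.
Via stage94 — items with X overlapped-by stage94: none.
Union: none.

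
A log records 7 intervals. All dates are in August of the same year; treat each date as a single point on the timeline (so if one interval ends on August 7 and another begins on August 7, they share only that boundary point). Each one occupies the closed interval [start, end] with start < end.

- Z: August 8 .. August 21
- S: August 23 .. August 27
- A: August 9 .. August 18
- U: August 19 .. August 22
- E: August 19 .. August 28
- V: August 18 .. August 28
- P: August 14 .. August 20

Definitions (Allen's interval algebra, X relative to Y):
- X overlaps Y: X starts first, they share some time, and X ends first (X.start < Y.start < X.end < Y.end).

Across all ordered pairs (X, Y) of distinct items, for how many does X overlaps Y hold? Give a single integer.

7

Checking all 42 ordered pairs for relation 'overlaps'; matching pairs in alphabetical order:
(A, P): A overlaps P ✓
(P, E): P overlaps E ✓
(P, U): P overlaps U ✓
(P, V): P overlaps V ✓
(Z, E): Z overlaps E ✓
(Z, U): Z overlaps U ✓
(Z, V): Z overlaps V ✓
Count: 7.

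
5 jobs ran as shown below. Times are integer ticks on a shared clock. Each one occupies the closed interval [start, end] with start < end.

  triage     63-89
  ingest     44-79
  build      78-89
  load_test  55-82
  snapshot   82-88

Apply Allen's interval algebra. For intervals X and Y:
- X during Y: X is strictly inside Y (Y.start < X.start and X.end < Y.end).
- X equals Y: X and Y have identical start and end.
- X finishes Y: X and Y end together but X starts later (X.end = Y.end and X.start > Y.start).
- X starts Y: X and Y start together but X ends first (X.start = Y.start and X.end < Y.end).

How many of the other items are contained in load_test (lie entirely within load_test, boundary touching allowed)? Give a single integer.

Target load_test = [55, 82].
build [78, 89] → overlapped-by → no.
ingest [44, 79] → overlaps → no.
snapshot [82, 88] → met-by → no.
triage [63, 89] → overlapped-by → no.
Total: 0.

0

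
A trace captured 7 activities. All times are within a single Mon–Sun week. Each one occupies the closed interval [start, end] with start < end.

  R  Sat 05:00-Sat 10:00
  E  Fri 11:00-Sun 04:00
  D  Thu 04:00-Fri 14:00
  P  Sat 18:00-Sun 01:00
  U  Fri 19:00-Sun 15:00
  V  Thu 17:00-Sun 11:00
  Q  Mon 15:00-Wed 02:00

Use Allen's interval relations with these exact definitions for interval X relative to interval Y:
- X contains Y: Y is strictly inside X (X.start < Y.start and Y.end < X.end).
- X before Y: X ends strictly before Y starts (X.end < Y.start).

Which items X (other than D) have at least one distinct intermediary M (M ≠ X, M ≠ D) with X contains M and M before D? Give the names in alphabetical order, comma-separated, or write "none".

Target D = [Thu 04:00, Fri 14:00].
Intermediaries M with M before D: Q.
Via Q — items with X contains Q: none.
Union: none.

none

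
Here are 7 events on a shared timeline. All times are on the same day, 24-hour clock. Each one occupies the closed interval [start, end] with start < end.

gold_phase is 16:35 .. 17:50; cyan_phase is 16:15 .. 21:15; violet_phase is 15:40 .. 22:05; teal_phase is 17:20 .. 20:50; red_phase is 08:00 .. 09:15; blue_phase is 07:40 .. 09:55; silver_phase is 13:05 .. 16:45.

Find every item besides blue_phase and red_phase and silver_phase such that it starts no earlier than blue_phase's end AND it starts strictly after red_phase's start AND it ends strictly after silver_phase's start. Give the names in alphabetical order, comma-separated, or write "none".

Conditions: its start is no earlier than blue_phase's end (X.start >= 09:55) AND its start is strictly after red_phase's start (X.start > 08:00) AND its end is strictly after silver_phase's start (X.end > 13:05).
cyan_phase: start 16:15 >= 09:55? ✓; start 16:15 > 08:00? ✓; end 21:15 > 13:05? ✓ → yes.
gold_phase: start 16:35 >= 09:55? ✓; start 16:35 > 08:00? ✓; end 17:50 > 13:05? ✓ → yes.
teal_phase: start 17:20 >= 09:55? ✓; start 17:20 > 08:00? ✓; end 20:50 > 13:05? ✓ → yes.
violet_phase: start 15:40 >= 09:55? ✓; start 15:40 > 08:00? ✓; end 22:05 > 13:05? ✓ → yes.
Result: cyan_phase, gold_phase, teal_phase, violet_phase.

cyan_phase, gold_phase, teal_phase, violet_phase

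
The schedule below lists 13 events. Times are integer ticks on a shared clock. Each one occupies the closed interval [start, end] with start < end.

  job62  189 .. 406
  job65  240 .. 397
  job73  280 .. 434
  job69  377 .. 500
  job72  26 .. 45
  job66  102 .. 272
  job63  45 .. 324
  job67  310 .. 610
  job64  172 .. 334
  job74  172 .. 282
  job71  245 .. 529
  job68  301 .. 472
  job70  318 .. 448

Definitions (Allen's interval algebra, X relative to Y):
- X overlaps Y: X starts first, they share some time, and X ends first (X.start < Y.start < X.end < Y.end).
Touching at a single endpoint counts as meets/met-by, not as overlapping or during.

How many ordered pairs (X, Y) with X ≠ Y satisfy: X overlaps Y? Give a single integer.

44

Checking all 156 ordered pairs for relation 'overlaps'; matching pairs in alphabetical order:
(job62, job67): job62 overlaps job67 ✓
(job62, job68): job62 overlaps job68 ✓
(job62, job69): job62 overlaps job69 ✓
(job62, job70): job62 overlaps job70 ✓
(job62, job71): job62 overlaps job71 ✓
(job62, job73): job62 overlaps job73 ✓
(job63, job62): job63 overlaps job62 ✓
(job63, job64): job63 overlaps job64 ✓
(job63, job65): job63 overlaps job65 ✓
(job63, job67): job63 overlaps job67 ✓
(job63, job68): job63 overlaps job68 ✓
(job63, job70): job63 overlaps job70 ✓
(job63, job71): job63 overlaps job71 ✓
(job63, job73): job63 overlaps job73 ✓
(job64, job62): job64 overlaps job62 ✓
(job64, job65): job64 overlaps job65 ✓
(job64, job67): job64 overlaps job67 ✓
(job64, job68): job64 overlaps job68 ✓
(job64, job70): job64 overlaps job70 ✓
(job64, job71): job64 overlaps job71 ✓
(job64, job73): job64 overlaps job73 ✓
(job65, job67): job65 overlaps job67 ✓
(job65, job68): job65 overlaps job68 ✓
(job65, job69): job65 overlaps job69 ✓
... plus 20 further pairs not listed.
Count: 44.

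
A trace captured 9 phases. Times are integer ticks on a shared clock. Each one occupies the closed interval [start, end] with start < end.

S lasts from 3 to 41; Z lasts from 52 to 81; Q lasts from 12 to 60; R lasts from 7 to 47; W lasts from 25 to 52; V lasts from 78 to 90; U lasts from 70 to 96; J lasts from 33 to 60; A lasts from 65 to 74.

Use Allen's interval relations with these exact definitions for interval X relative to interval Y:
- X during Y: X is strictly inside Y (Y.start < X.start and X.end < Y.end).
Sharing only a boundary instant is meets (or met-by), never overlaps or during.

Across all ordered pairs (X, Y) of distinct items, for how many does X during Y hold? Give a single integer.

Checking all 72 ordered pairs for relation 'during'; matching pairs in alphabetical order:
(A, Z): A during Z ✓
(V, U): V during U ✓
(W, Q): W during Q ✓
Count: 3.

3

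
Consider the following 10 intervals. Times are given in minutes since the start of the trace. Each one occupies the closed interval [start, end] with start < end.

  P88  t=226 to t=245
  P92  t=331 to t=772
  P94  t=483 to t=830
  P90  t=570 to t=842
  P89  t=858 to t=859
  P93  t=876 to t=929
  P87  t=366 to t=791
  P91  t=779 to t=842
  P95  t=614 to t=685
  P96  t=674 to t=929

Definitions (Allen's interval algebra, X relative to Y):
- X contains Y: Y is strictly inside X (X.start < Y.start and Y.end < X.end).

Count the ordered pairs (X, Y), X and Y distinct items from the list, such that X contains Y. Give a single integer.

6

Checking all 90 ordered pairs for relation 'contains'; matching pairs in alphabetical order:
(P87, P95): P87 contains P95 ✓
(P90, P95): P90 contains P95 ✓
(P92, P95): P92 contains P95 ✓
(P94, P95): P94 contains P95 ✓
(P96, P89): P96 contains P89 ✓
(P96, P91): P96 contains P91 ✓
Count: 6.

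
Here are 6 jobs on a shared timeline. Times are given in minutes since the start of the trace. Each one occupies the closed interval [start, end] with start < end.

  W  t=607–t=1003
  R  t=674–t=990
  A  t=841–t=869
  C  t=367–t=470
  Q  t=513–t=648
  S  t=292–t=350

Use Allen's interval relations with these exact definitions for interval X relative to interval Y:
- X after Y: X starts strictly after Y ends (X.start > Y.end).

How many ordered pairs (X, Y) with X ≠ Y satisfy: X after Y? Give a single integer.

Checking all 30 ordered pairs for relation 'after'; matching pairs in alphabetical order:
(A, C): A after C ✓
(A, Q): A after Q ✓
(A, S): A after S ✓
(C, S): C after S ✓
(Q, C): Q after C ✓
(Q, S): Q after S ✓
(R, C): R after C ✓
(R, Q): R after Q ✓
(R, S): R after S ✓
(W, C): W after C ✓
(W, S): W after S ✓
Count: 11.

11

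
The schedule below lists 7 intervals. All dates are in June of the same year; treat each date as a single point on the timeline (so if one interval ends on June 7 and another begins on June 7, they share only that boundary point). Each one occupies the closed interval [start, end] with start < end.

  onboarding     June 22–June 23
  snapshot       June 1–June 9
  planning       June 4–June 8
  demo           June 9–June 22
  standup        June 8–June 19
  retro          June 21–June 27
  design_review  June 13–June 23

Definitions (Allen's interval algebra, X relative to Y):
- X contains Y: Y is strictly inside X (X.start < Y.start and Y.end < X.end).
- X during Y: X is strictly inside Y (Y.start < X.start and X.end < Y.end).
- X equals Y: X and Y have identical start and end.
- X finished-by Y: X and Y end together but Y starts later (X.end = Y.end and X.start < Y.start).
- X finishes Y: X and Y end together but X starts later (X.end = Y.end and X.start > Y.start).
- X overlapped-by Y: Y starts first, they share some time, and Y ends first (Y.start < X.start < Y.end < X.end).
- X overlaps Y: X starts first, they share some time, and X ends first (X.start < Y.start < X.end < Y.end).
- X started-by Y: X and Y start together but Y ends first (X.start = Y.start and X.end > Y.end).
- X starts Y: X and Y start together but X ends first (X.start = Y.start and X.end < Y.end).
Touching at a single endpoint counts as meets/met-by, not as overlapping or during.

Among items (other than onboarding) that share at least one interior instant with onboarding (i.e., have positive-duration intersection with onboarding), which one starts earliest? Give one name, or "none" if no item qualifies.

design_review

Target onboarding = [June 22, June 23].
demo [June 9, June 22] → meets → excluded.
design_review [June 13, June 23] → finished-by → candidate.
planning [June 4, June 8] → before → excluded.
retro [June 21, June 27] → contains → candidate.
snapshot [June 1, June 9] → before → excluded.
standup [June 8, June 19] → before → excluded.
Among candidates, earliest start is June 13 → design_review.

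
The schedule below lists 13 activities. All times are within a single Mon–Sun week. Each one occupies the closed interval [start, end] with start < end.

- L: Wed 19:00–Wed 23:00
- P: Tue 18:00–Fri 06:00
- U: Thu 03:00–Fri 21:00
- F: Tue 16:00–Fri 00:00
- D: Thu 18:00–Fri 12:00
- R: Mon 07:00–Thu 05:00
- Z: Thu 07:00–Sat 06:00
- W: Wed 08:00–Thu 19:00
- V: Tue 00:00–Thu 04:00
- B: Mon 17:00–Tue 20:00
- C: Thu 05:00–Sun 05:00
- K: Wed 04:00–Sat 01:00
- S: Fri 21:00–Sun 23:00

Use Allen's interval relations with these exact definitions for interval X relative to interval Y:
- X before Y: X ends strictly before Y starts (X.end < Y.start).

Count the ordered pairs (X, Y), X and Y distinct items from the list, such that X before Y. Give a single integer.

24

Checking all 156 ordered pairs for relation 'before'; matching pairs in alphabetical order:
(B, C): B before C ✓
(B, D): B before D ✓
(B, K): B before K ✓
(B, L): B before L ✓
(B, S): B before S ✓
(B, U): B before U ✓
(B, W): B before W ✓
(B, Z): B before Z ✓
(D, S): D before S ✓
(F, S): F before S ✓
(L, C): L before C ✓
(L, D): L before D ✓
(L, S): L before S ✓
(L, U): L before U ✓
(L, Z): L before Z ✓
(P, S): P before S ✓
(R, D): R before D ✓
(R, S): R before S ✓
(R, Z): R before Z ✓
(V, C): V before C ✓
(V, D): V before D ✓
(V, S): V before S ✓
(V, Z): V before Z ✓
(W, S): W before S ✓
Count: 24.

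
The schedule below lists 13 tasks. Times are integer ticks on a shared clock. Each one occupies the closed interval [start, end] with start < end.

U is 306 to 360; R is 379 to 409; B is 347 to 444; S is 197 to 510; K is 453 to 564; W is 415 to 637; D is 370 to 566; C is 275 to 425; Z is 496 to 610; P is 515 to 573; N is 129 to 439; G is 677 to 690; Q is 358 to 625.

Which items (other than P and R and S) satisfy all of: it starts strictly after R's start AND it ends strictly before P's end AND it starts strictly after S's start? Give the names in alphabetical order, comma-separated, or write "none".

K

Conditions: its start is strictly after R's start (X.start > 379) AND its end is strictly before P's end (X.end < 573) AND its start is strictly after S's start (X.start > 197).
B: start 347 > 379? ✗; end 444 < 573? ✓; start 347 > 197? ✓ → no.
C: start 275 > 379? ✗; end 425 < 573? ✓; start 275 > 197? ✓ → no.
D: start 370 > 379? ✗; end 566 < 573? ✓; start 370 > 197? ✓ → no.
G: start 677 > 379? ✓; end 690 < 573? ✗; start 677 > 197? ✓ → no.
K: start 453 > 379? ✓; end 564 < 573? ✓; start 453 > 197? ✓ → yes.
N: start 129 > 379? ✗; end 439 < 573? ✓; start 129 > 197? ✗ → no.
Q: start 358 > 379? ✗; end 625 < 573? ✗; start 358 > 197? ✓ → no.
U: start 306 > 379? ✗; end 360 < 573? ✓; start 306 > 197? ✓ → no.
W: start 415 > 379? ✓; end 637 < 573? ✗; start 415 > 197? ✓ → no.
Z: start 496 > 379? ✓; end 610 < 573? ✗; start 496 > 197? ✓ → no.
Result: K.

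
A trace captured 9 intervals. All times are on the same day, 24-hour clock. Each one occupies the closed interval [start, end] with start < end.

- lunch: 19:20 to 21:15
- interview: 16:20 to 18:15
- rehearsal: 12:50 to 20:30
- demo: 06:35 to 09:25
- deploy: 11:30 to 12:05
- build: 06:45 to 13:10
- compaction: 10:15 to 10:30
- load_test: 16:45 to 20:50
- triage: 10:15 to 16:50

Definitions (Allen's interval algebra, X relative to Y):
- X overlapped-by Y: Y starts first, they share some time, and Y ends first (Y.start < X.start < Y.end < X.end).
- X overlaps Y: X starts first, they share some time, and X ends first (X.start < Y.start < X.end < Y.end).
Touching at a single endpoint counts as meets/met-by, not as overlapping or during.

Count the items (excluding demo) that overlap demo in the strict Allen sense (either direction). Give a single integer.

Target demo = [06:35, 09:25].
build [06:45, 13:10] → overlapped-by → counts.
compaction [10:15, 10:30] → after → no.
deploy [11:30, 12:05] → after → no.
interview [16:20, 18:15] → after → no.
load_test [16:45, 20:50] → after → no.
lunch [19:20, 21:15] → after → no.
rehearsal [12:50, 20:30] → after → no.
triage [10:15, 16:50] → after → no.
Total: 1.

1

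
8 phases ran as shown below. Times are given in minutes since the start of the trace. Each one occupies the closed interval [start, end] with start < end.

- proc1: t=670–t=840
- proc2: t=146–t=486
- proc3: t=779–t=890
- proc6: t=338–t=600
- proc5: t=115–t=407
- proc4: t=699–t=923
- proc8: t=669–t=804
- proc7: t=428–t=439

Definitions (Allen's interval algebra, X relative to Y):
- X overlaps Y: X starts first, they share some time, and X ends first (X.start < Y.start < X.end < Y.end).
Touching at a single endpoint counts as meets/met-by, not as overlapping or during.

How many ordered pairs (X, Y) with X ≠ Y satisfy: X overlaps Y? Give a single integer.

8

Checking all 56 ordered pairs for relation 'overlaps'; matching pairs in alphabetical order:
(proc1, proc3): proc1 overlaps proc3 ✓
(proc1, proc4): proc1 overlaps proc4 ✓
(proc2, proc6): proc2 overlaps proc6 ✓
(proc5, proc2): proc5 overlaps proc2 ✓
(proc5, proc6): proc5 overlaps proc6 ✓
(proc8, proc1): proc8 overlaps proc1 ✓
(proc8, proc3): proc8 overlaps proc3 ✓
(proc8, proc4): proc8 overlaps proc4 ✓
Count: 8.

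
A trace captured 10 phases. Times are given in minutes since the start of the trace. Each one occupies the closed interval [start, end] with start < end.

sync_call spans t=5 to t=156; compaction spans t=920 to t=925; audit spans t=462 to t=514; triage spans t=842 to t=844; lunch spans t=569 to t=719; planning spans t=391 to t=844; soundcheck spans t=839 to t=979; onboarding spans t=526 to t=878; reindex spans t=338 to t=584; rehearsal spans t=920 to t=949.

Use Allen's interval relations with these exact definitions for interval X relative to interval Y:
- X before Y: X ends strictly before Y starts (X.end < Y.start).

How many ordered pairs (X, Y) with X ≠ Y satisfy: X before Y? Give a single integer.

Checking all 90 ordered pairs for relation 'before'; matching pairs in alphabetical order:
(audit, compaction): audit before compaction ✓
(audit, lunch): audit before lunch ✓
(audit, onboarding): audit before onboarding ✓
(audit, rehearsal): audit before rehearsal ✓
(audit, soundcheck): audit before soundcheck ✓
(audit, triage): audit before triage ✓
(lunch, compaction): lunch before compaction ✓
(lunch, rehearsal): lunch before rehearsal ✓
(lunch, soundcheck): lunch before soundcheck ✓
(lunch, triage): lunch before triage ✓
(onboarding, compaction): onboarding before compaction ✓
(onboarding, rehearsal): onboarding before rehearsal ✓
(planning, compaction): planning before compaction ✓
(planning, rehearsal): planning before rehearsal ✓
(reindex, compaction): reindex before compaction ✓
(reindex, rehearsal): reindex before rehearsal ✓
(reindex, soundcheck): reindex before soundcheck ✓
(reindex, triage): reindex before triage ✓
(sync_call, audit): sync_call before audit ✓
(sync_call, compaction): sync_call before compaction ✓
(sync_call, lunch): sync_call before lunch ✓
(sync_call, onboarding): sync_call before onboarding ✓
(sync_call, planning): sync_call before planning ✓
(sync_call, rehearsal): sync_call before rehearsal ✓
... plus 5 further pairs not listed.
Count: 29.

29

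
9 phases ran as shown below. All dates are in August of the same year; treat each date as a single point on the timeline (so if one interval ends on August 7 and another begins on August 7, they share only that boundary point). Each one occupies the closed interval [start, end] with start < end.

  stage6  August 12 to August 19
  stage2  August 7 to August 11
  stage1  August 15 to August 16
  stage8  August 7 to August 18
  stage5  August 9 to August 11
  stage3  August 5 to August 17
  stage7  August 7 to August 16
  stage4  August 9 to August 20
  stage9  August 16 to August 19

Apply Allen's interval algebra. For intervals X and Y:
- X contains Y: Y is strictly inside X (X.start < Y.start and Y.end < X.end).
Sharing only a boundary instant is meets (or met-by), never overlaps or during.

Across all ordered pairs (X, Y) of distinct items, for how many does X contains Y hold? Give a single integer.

Checking all 72 ordered pairs for relation 'contains'; matching pairs in alphabetical order:
(stage3, stage1): stage3 contains stage1 ✓
(stage3, stage2): stage3 contains stage2 ✓
(stage3, stage5): stage3 contains stage5 ✓
(stage3, stage7): stage3 contains stage7 ✓
(stage4, stage1): stage4 contains stage1 ✓
(stage4, stage6): stage4 contains stage6 ✓
(stage4, stage9): stage4 contains stage9 ✓
(stage6, stage1): stage6 contains stage1 ✓
(stage7, stage5): stage7 contains stage5 ✓
(stage8, stage1): stage8 contains stage1 ✓
(stage8, stage5): stage8 contains stage5 ✓
Count: 11.

11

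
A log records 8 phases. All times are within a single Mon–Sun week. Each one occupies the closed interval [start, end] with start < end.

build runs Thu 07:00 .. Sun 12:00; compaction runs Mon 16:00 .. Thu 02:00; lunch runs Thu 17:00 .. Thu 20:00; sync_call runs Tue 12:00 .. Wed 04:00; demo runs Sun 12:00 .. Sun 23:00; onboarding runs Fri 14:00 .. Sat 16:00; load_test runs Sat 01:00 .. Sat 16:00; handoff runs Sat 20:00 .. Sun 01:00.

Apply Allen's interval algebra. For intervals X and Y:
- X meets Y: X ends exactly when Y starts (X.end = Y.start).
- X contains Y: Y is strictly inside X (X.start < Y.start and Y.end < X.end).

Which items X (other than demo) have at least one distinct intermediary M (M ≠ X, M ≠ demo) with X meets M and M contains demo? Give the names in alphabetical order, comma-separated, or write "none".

Target demo = [Sun 12:00, Sun 23:00].
Intermediaries M with M contains demo: none.
Union: none.

none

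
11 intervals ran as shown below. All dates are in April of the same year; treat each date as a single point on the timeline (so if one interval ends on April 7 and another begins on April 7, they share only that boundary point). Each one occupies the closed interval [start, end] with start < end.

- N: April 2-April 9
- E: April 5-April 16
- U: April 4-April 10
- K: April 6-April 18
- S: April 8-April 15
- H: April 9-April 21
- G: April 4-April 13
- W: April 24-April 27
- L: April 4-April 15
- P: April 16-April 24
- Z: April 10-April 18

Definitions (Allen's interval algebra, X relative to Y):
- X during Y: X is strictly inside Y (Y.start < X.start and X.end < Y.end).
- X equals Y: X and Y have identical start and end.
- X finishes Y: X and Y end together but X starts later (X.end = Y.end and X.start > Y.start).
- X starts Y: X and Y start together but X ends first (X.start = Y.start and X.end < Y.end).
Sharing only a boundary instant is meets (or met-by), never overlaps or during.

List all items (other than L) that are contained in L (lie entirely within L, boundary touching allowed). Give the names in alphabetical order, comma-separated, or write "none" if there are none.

Target L = [April 4, April 15].
E [April 5, April 16] → overlapped-by → no.
G [April 4, April 13] → starts → yes.
H [April 9, April 21] → overlapped-by → no.
K [April 6, April 18] → overlapped-by → no.
N [April 2, April 9] → overlaps → no.
P [April 16, April 24] → after → no.
S [April 8, April 15] → finishes → yes.
U [April 4, April 10] → starts → yes.
W [April 24, April 27] → after → no.
Z [April 10, April 18] → overlapped-by → no.
Result: G, S, U.

G, S, U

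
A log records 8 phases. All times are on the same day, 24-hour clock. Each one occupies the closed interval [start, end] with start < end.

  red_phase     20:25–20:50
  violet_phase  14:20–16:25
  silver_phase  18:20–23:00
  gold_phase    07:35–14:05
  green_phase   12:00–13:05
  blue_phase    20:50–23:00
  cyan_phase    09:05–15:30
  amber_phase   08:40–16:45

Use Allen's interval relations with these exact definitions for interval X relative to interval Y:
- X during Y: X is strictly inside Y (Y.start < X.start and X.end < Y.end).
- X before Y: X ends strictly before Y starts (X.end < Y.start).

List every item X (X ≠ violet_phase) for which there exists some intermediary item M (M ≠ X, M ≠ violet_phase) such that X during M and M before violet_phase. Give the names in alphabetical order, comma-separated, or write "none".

green_phase

Target violet_phase = [14:20, 16:25].
Intermediaries M with M before violet_phase: gold_phase, green_phase.
Via gold_phase — items with X during gold_phase: green_phase.
Via green_phase — items with X during green_phase: none.
Union: green_phase.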